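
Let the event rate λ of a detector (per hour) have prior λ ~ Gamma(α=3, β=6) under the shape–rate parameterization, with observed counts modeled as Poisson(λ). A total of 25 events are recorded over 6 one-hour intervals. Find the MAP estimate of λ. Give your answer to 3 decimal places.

Σxᵢ = 25, n = 6.
Posterior ∝ λ^2e^(−6λ) · λ^25e^(−6λ) = λ^27e^(−12λ), i.e. Gamma(shape=28, rate=12).
The mode of a Gamma(a, b) with a ≥ 1 (shape–rate) is (a−1)/b = 27/12 ≈ 2.250.

λ̂_MAP = 2.250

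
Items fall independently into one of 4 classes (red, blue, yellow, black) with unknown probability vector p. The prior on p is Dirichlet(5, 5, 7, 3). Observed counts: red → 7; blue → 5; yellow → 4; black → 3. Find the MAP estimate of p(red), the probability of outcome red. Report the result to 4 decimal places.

The posterior is Dirichlet(αᵢ + nᵢ) = Dirichlet(12, 10, 11, 6).
For a Dirichlet(a₁,…,a_K) with all aᵢ > 1, the mode has j-th component (aⱼ − 1)/(Σaᵢ − K).
Here Σaᵢ = 39 and K = 4, so p(red) = (12 − 1)/(39 − 4) = 11/35 ≈ 0.3143.

MAP estimate of p(red) = 0.3143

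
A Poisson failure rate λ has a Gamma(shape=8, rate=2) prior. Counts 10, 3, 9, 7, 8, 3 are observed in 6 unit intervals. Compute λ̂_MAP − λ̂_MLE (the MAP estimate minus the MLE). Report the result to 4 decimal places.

Σxᵢ = 40. Posterior is Gamma(48, 8); MAP = (48−1)/8 = 47/8 ≈ 5.87500.
MLE = x̄ = 40/6 ≈ 6.66667.
Difference = 47/8 − 40/6 = -19/24 ≈ -0.7917.

MAP − MLE = -0.7917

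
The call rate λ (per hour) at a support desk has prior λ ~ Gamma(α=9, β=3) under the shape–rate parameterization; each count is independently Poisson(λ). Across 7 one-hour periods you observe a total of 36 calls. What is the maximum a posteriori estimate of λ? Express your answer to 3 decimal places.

Σxᵢ = 36, n = 7.
Posterior ∝ λ^8e^(−3λ) · λ^36e^(−7λ) = λ^44e^(−10λ), i.e. Gamma(shape=45, rate=10).
The mode of a Gamma(a, b) with a ≥ 1 (shape–rate) is (a−1)/b = 44/10 ≈ 4.400.

λ̂_MAP = 4.400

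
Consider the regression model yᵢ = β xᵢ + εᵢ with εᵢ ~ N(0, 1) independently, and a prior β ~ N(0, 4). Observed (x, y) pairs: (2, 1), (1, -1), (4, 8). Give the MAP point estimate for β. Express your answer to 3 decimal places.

β̂_MAP = 1.553

log p(β | y) = −Σ(yᵢ − βxᵢ)²/(2·1) − β²/(2·4) + const.
Setting the derivative to zero: Σxᵢ(yᵢ − βxᵢ)/1 − β/4 = 0, so β = Σxᵢyᵢ / (Σxᵢ² + σ²/τ²).
Σxᵢyᵢ = 2·1 + 1·(-1) + 4·8 = 33; Σxᵢ² = 21; σ²/τ² = 0.25.
β̂_MAP = 33 / (21 + 0.25) = 33/21.25 ≈ 1.553.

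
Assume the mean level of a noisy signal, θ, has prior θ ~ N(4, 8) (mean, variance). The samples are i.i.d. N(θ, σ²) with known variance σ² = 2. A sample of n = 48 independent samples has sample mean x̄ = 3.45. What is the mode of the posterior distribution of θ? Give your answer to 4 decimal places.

θ̂_MAP = 3.4528

n = 48, x̄ = 3.45.
For a Normal prior and Normal likelihood with known variance, the posterior is Normal; its mode equals its mean, the precision-weighted average.
Prior precision 1/σ₀² = 1/8 = 0.125; data precision n/σ² = 48/2 = 24.
θ̂ = (0.125·4 + 24·3.45) / (0.125 + 24) = 83.3/24.125 = 3332/965 ≈ 3.4528.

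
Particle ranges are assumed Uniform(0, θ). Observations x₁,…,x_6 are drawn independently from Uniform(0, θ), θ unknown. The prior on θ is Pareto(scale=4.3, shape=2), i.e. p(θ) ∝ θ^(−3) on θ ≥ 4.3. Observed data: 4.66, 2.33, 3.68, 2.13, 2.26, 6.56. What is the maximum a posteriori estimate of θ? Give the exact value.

The Uniform(0, θ) likelihood is θ^(−n) for θ ≥ max(xᵢ), zero otherwise. Here max(xᵢ) = 6.56.
Posterior ∝ θ^(−3) · θ^(−6) = θ^(−9) on θ ≥ max(4.3, 6.56) = 6.56.
This density is strictly decreasing in θ, so the posterior mode lies at the lower boundary of the support.

θ̂_MAP = 6.56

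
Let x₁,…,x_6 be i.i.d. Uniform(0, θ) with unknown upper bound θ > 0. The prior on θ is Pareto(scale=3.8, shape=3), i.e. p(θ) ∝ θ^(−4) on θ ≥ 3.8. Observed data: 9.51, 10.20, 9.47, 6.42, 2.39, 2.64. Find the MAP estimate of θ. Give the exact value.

The Uniform(0, θ) likelihood is θ^(−n) for θ ≥ max(xᵢ), zero otherwise. Here max(xᵢ) = 10.20.
Posterior ∝ θ^(−4) · θ^(−6) = θ^(−10) on θ ≥ max(3.8, 10.20) = 10.20.
This density is strictly decreasing in θ, so the posterior mode lies at the lower boundary of the support.

θ̂_MAP = 10.20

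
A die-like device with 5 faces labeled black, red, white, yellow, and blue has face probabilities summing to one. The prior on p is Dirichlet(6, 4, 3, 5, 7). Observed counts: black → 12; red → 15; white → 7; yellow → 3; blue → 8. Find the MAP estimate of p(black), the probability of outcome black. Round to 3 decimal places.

MAP estimate of p(black) = 0.262

The posterior is Dirichlet(αᵢ + nᵢ) = Dirichlet(18, 19, 10, 8, 15).
For a Dirichlet(a₁,…,a_K) with all aᵢ > 1, the mode has j-th component (aⱼ − 1)/(Σaᵢ − K).
Here Σaᵢ = 70 and K = 5, so p(black) = (18 − 1)/(70 − 5) = 17/65 ≈ 0.262.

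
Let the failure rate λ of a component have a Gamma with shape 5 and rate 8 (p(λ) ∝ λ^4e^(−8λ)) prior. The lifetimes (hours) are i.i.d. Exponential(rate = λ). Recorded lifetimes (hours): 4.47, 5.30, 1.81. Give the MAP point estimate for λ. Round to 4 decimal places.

λ̂_MAP = 0.3575

The Exponential(rate=λ) likelihood is ∝ λ^n e^(−λΣtᵢ). Here n = 3 and Σtᵢ = 4.47 + 5.30 + 1.81 = 11.58.
Posterior ∝ λ^4e^(−8λ) · λ^3e^(−11.58λ) = λ^7e^(−19.58λ), i.e. Gamma(8, 19.58).
Mode = (a−1)/b = 7/19.58 ≈ 0.3575.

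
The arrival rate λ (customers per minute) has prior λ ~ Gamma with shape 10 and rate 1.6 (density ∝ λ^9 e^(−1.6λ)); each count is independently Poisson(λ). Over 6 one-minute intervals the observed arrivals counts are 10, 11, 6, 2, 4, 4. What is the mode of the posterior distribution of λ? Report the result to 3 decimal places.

Σxᵢ = 10+11+6+2+4+4 = 37, with n = 6.
Posterior ∝ λ^9e^(−1.6λ) · λ^37e^(−6λ) = λ^46e^(−7.6λ), i.e. Gamma(shape=47, rate=7.6).
The mode of a Gamma(a, b) with a ≥ 1 (shape–rate) is (a−1)/b = 46/7.6 ≈ 6.053.

λ̂_MAP = 6.053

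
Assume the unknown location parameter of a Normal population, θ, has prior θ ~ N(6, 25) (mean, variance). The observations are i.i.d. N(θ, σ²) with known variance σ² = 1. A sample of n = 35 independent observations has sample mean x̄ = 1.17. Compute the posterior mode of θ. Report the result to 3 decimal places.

n = 35, x̄ = 1.17.
For a Normal prior and Normal likelihood with known variance, the posterior is Normal; its mode equals its mean, the precision-weighted average.
Prior precision 1/σ₀² = 1/25 = 0.04; data precision n/σ² = 35/1 = 35.
θ̂ = (0.04·6 + 35·1.17) / (0.04 + 35) = 41.19/35.04 = 1373/1168 ≈ 1.176.

θ̂_MAP = 1.176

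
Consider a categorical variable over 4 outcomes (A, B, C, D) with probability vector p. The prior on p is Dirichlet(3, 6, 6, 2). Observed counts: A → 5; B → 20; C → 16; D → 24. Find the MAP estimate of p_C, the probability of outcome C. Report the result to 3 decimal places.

The posterior is Dirichlet(αᵢ + nᵢ) = Dirichlet(8, 26, 22, 26).
For a Dirichlet(a₁,…,a_K) with all aᵢ > 1, the mode has j-th component (aⱼ − 1)/(Σaᵢ − K).
Here Σaᵢ = 82 and K = 4, so p_C = (22 − 1)/(82 − 4) = 21/78 ≈ 0.269.

MAP estimate of p_C = 0.269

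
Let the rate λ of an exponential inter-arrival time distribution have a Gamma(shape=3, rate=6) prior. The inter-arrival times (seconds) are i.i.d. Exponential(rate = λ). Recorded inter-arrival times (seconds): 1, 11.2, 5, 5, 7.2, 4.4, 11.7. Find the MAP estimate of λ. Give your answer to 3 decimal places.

The Exponential(rate=λ) likelihood is ∝ λ^n e^(−λΣtᵢ). Here n = 7 and Σtᵢ = 1 + 11.2 + 5 + 5 + 7.2 + 4.4 + 11.7 = 45.5.
Posterior ∝ λ^2e^(−6λ) · λ^7e^(−45.5λ) = λ^9e^(−51.5λ), i.e. Gamma(10, 51.5).
Mode = (a−1)/b = 9/51.5 ≈ 0.175.

λ̂_MAP = 0.175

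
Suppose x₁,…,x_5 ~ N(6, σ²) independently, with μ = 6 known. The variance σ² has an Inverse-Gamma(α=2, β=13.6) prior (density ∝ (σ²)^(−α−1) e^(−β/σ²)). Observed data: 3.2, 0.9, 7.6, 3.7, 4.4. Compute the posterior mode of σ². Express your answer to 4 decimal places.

Sum of squared deviations about the known mean: SS = (3.2−6)² + (0.9−6)² + (7.6−6)² + (3.7−6)² + (4.4−6)² = 44.26.
The Normal likelihood contributes (σ²)^(−n/2) exp(−SS/(2σ²)), so the posterior is Inverse-Gamma(α + n/2, β + SS/2) = Inverse-Gamma(4.5, 35.73).
The mode of Inverse-Gamma(a, b) is b/(a+1) = 35.73/5.5 ≈ 6.4964.

σ̂²_MAP = 6.4964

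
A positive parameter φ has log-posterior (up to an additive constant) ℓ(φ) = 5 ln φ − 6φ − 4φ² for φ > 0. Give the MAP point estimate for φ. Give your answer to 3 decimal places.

φ̂_MAP = 0.500

ℓ'(φ) = 5/φ − 6 − 8φ. Setting this to zero and multiplying by φ: 8φ² + 6φ − 5 = 0.
φ = (−6 + √(6² + 4·8·5)) / (2·8) = (−6 + √196) / 16 = (−6 + 14)/16 = 1/2.
ℓ''(φ) = −5/φ² − 8 < 0, confirming a maximum.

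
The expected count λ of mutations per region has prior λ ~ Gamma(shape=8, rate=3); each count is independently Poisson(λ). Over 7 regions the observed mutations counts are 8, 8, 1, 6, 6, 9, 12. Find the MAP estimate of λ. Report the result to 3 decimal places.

λ̂_MAP = 5.700

Σxᵢ = 8+8+1+6+6+9+12 = 50, with n = 7.
Posterior ∝ λ^7e^(−3λ) · λ^50e^(−7λ) = λ^57e^(−10λ), i.e. Gamma(shape=58, rate=10).
The mode of a Gamma(a, b) with a ≥ 1 (shape–rate) is (a−1)/b = 57/10 ≈ 5.700.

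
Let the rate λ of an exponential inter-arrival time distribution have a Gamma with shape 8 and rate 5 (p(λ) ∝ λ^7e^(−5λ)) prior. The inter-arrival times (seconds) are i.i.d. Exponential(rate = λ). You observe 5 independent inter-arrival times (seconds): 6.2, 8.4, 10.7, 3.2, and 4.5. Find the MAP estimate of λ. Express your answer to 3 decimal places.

The Exponential(rate=λ) likelihood is ∝ λ^n e^(−λΣtᵢ). Here n = 5 and Σtᵢ = 6.2 + 8.4 + 10.7 + 3.2 + 4.5 = 33.
Posterior ∝ λ^7e^(−5λ) · λ^5e^(−33λ) = λ^12e^(−38λ), i.e. Gamma(13, 38).
Mode = (a−1)/b = 12/38 ≈ 0.316.

λ̂_MAP = 0.316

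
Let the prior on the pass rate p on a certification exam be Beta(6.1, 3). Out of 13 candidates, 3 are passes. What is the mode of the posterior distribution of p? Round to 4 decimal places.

Prior: Beta(6.1, 3).
Data: 3 successes in 13 trials. The binomial likelihood contributes p^3(1−p)^10, so the posterior is Beta(6.1+3, 3+10) = Beta(9.1, 13).
For Beta(a, b) with a, b > 1 the mode is (a−1)/(a+b−2) = 8.1/20.1 ≈ 0.4030.

p̂_MAP = 0.4030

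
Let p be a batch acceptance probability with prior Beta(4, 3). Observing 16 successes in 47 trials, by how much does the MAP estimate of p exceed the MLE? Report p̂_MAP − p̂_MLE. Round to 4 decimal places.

MAP − MLE = 0.0250

Posterior is Beta(20, 34); MAP = (20−1)/(54−2) = 19/52 ≈ 0.36538.
MLE ignores the prior: p̂_MLE = k/n = 16/47 ≈ 0.34043.
Difference = 19/52 − 16/47 = 61/2444 ≈ 0.0250.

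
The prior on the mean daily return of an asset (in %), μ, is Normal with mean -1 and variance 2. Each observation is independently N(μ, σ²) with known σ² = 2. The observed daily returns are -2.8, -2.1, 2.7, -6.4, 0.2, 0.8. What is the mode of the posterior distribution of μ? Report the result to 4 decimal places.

n = 6; x̄ = ((-2.8) + (-2.1) + 2.7 + (-6.4) + 0.2 + 0.8)/6 = -7.6/6 = -19/15 ≈ -1.2667.
For a Normal prior and Normal likelihood with known variance, the posterior is Normal; its mode equals its mean, the precision-weighted average.
Prior precision 1/σ₀² = 1/2 = 0.5; data precision n/σ² = 6/2 = 3.
μ̂ = (0.5·(-1) + 3·(-19/15)) / (0.5 + 3) = (-4.3)/3.5 = -43/35 ≈ -1.2286.

μ̂_MAP = -1.2286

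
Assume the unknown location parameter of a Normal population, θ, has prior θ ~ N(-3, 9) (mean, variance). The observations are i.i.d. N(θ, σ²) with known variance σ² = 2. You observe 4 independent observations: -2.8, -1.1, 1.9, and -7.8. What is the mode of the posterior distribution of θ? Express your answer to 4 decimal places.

θ̂_MAP = -2.4789

n = 4; x̄ = ((-2.8) + (-1.1) + 1.9 + (-7.8))/4 = -9.8/4 = -2.45.
For a Normal prior and Normal likelihood with known variance, the posterior is Normal; its mode equals its mean, the precision-weighted average.
Prior precision 1/σ₀² = 1/9; data precision n/σ² = 4/2 = 2.
θ̂ = ((1/9)·(-3) + 2·(-2.45)) / (1/9 + 2) = (-157/30)/(19/9) = -471/190 ≈ -2.4789.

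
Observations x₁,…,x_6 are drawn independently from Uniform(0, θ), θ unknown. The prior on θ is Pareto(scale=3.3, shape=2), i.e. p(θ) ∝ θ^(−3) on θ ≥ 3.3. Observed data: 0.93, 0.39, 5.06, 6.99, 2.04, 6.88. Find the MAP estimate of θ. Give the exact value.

θ̂_MAP = 6.99

The Uniform(0, θ) likelihood is θ^(−n) for θ ≥ max(xᵢ), zero otherwise. Here max(xᵢ) = 6.99.
Posterior ∝ θ^(−3) · θ^(−6) = θ^(−9) on θ ≥ max(3.3, 6.99) = 6.99.
This density is strictly decreasing in θ, so the posterior mode lies at the lower boundary of the support.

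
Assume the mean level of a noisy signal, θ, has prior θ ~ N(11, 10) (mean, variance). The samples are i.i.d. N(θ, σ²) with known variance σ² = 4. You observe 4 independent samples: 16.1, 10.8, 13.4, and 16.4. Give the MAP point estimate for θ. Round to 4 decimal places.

n = 4; x̄ = (16.1 + 10.8 + 13.4 + 16.4)/4 = 56.7/4 = 14.175.
For a Normal prior and Normal likelihood with known variance, the posterior is Normal; its mode equals its mean, the precision-weighted average.
Prior precision 1/σ₀² = 1/10 = 0.1; data precision n/σ² = 4/4 = 1.
θ̂ = (0.1·11 + 1·14.175) / (0.1 + 1) = 15.275/1.1 = 611/44 ≈ 13.8864.

θ̂_MAP = 13.8864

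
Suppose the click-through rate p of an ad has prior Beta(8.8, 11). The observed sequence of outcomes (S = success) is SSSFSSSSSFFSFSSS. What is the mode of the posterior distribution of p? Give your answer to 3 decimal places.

p̂_MAP = 0.586

Prior: Beta(8.8, 11).
Data: 12 successes in 16 trials (from the sequence). The binomial likelihood contributes p^12(1−p)^4, so the posterior is Beta(8.8+12, 11+4) = Beta(20.8, 15).
For Beta(a, b) with a, b > 1 the mode is (a−1)/(a+b−2) = 19.8/33.8 ≈ 0.586.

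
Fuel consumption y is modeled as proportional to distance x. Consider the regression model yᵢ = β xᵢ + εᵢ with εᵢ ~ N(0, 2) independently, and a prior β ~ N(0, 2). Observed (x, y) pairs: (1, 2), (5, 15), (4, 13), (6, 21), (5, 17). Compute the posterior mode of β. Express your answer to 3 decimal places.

log p(β | y) = −Σ(yᵢ − βxᵢ)²/(2·2) − β²/(2·2) + const.
Setting the derivative to zero: Σxᵢ(yᵢ − βxᵢ)/2 − β/2 = 0, so β = Σxᵢyᵢ / (Σxᵢ² + σ²/τ²).
Σxᵢyᵢ = 1·2 + 5·15 + 4·13 + 6·21 + 5·17 = 340; Σxᵢ² = 103; σ²/τ² = 1.
β̂_MAP = 340 / (103 + 1) = 340/104 ≈ 3.269.

β̂_MAP = 3.269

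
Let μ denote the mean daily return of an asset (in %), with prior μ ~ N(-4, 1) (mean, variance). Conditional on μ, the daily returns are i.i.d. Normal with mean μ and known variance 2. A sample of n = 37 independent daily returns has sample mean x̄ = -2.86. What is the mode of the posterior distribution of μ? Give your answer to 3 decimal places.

μ̂_MAP = -2.918

n = 37, x̄ = -2.86.
For a Normal prior and Normal likelihood with known variance, the posterior is Normal; its mode equals its mean, the precision-weighted average.
Prior precision 1/σ₀² = 1/1 = 1; data precision n/σ² = 37/2 = 18.5.
μ̂ = (1·(-4) + 18.5·(-2.86)) / (1 + 18.5) = (-56.91)/19.5 = -1897/650 ≈ -2.918.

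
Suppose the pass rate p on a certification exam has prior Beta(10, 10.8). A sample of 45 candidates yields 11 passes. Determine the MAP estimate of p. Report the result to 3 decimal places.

p̂_MAP = 0.313

Prior: Beta(10, 10.8).
Data: 11 successes in 45 trials. The binomial likelihood contributes p^11(1−p)^34, so the posterior is Beta(10+11, 10.8+34) = Beta(21, 44.8).
For Beta(a, b) with a, b > 1 the mode is (a−1)/(a+b−2) = 20/63.8 ≈ 0.313.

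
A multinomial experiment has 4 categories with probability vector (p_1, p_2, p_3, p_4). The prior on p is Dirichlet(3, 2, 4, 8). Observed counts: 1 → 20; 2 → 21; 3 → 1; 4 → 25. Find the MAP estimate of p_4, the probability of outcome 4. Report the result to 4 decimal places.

The posterior is Dirichlet(αᵢ + nᵢ) = Dirichlet(23, 23, 5, 33).
For a Dirichlet(a₁,…,a_K) with all aᵢ > 1, the mode has j-th component (aⱼ − 1)/(Σaᵢ − K).
Here Σaᵢ = 84 and K = 4, so p_4 = (33 − 1)/(84 − 4) = 32/80 ≈ 0.4000.

MAP estimate: 0.4000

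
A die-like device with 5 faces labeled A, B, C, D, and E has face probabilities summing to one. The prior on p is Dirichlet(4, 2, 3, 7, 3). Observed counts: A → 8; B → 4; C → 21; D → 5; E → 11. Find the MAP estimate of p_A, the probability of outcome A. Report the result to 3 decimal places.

The posterior is Dirichlet(αᵢ + nᵢ) = Dirichlet(12, 6, 24, 12, 14).
For a Dirichlet(a₁,…,a_K) with all aᵢ > 1, the mode has j-th component (aⱼ − 1)/(Σaᵢ − K).
Here Σaᵢ = 68 and K = 5, so p_A = (12 − 1)/(68 − 5) = 11/63 ≈ 0.175.

MAP estimate of p_A = 0.175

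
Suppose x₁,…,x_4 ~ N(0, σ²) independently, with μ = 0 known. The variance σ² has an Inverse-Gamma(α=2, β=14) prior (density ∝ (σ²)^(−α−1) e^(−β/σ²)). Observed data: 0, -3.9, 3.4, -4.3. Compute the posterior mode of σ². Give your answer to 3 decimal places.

σ̂²_MAP = 7.326

Sum of squared deviations about the known mean: SS = (0−0)² + (-3.9−0)² + (3.4−0)² + (-4.3−0)² = 45.26.
The Normal likelihood contributes (σ²)^(−n/2) exp(−SS/(2σ²)), so the posterior is Inverse-Gamma(α + n/2, β + SS/2) = Inverse-Gamma(4, 36.63).
The mode of Inverse-Gamma(a, b) is b/(a+1) = 36.63/5 ≈ 7.326.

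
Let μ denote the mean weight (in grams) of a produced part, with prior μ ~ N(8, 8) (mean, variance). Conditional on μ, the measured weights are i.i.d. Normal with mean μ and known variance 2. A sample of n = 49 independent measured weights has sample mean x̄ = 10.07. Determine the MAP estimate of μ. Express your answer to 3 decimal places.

μ̂_MAP = 10.059

n = 49, x̄ = 10.07.
For a Normal prior and Normal likelihood with known variance, the posterior is Normal; its mode equals its mean, the precision-weighted average.
Prior precision 1/σ₀² = 1/8 = 0.125; data precision n/σ² = 49/2 = 24.5.
μ̂ = (0.125·8 + 24.5·10.07) / (0.125 + 24.5) = 247.715/24.625 = 49543/4925 ≈ 10.059.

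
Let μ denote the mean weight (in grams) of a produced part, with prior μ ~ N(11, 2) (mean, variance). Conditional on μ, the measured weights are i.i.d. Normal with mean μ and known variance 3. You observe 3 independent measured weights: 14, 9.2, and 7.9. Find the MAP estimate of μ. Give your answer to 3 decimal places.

n = 3; x̄ = (14 + 9.2 + 7.9)/3 = 31.1/3 = 311/30 ≈ 10.3667.
For a Normal prior and Normal likelihood with known variance, the posterior is Normal; its mode equals its mean, the precision-weighted average.
Prior precision 1/σ₀² = 1/2 = 0.5; data precision n/σ² = 3/3 = 1.
μ̂ = (0.5·11 + 1·(311/30)) / (0.5 + 1) = (238/15)/1.5 = 476/45 ≈ 10.578.

μ̂_MAP = 10.578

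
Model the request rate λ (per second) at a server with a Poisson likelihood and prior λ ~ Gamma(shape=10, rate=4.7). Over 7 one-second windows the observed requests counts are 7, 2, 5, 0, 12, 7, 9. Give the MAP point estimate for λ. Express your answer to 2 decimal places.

Σxᵢ = 7+2+5+0+12+7+9 = 42, with n = 7.
Posterior ∝ λ^9e^(−4.7λ) · λ^42e^(−7λ) = λ^51e^(−11.7λ), i.e. Gamma(shape=52, rate=11.7).
The mode of a Gamma(a, b) with a ≥ 1 (shape–rate) is (a−1)/b = 51/11.7 ≈ 4.36.

λ̂_MAP = 4.36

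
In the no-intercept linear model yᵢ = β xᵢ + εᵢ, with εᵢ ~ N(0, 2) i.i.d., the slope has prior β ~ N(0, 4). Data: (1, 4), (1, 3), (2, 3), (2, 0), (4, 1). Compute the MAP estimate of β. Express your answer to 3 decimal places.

β̂_MAP = 0.642

log p(β | y) = −Σ(yᵢ − βxᵢ)²/(2·2) − β²/(2·4) + const.
Setting the derivative to zero: Σxᵢ(yᵢ − βxᵢ)/2 − β/4 = 0, so β = Σxᵢyᵢ / (Σxᵢ² + σ²/τ²).
Σxᵢyᵢ = 1·4 + 1·3 + 2·3 + 2·0 + 4·1 = 17; Σxᵢ² = 26; σ²/τ² = 0.5.
β̂_MAP = 17 / (26 + 0.5) = 17/26.5 ≈ 0.642.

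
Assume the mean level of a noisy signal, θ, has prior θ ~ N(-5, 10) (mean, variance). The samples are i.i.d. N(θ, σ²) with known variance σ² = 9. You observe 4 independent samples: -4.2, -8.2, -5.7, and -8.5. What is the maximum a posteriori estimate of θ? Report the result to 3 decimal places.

n = 4; x̄ = ((-4.2) + (-8.2) + (-5.7) + (-8.5))/4 = -26.6/4 = -6.65.
For a Normal prior and Normal likelihood with known variance, the posterior is Normal; its mode equals its mean, the precision-weighted average.
Prior precision 1/σ₀² = 1/10 = 0.1; data precision n/σ² = 4/9.
θ̂ = (0.1·(-5) + (4/9)·(-6.65)) / (0.1 + 4/9) = (-311/90)/(49/90) = -311/49 ≈ -6.347.

θ̂_MAP = -6.347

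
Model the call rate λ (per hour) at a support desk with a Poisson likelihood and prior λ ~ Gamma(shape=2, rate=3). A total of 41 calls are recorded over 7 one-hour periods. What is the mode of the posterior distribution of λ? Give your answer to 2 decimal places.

λ̂_MAP = 4.20

Σxᵢ = 41, n = 7.
Posterior ∝ λe^(−3λ) · λ^41e^(−7λ) = λ^42e^(−10λ), i.e. Gamma(shape=43, rate=10).
The mode of a Gamma(a, b) with a ≥ 1 (shape–rate) is (a−1)/b = 42/10 ≈ 4.20.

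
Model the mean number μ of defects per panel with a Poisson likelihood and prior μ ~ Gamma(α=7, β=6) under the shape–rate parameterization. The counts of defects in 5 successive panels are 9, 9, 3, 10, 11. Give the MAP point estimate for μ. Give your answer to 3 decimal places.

Σxᵢ = 9+9+3+10+11 = 42, with n = 5.
Posterior ∝ μ^6e^(−6μ) · μ^42e^(−5μ) = μ^48e^(−11μ), i.e. Gamma(shape=49, rate=11).
The mode of a Gamma(a, b) with a ≥ 1 (shape–rate) is (a−1)/b = 48/11 ≈ 4.364.

μ̂_MAP = 4.364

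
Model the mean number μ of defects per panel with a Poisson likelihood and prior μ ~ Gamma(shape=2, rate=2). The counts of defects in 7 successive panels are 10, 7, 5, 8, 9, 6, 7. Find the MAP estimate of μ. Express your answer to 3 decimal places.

Σxᵢ = 10+7+5+8+9+6+7 = 52, with n = 7.
Posterior ∝ μe^(−2μ) · μ^52e^(−7μ) = μ^53e^(−9μ), i.e. Gamma(shape=54, rate=9).
The mode of a Gamma(a, b) with a ≥ 1 (shape–rate) is (a−1)/b = 53/9 ≈ 5.889.

μ̂_MAP = 5.889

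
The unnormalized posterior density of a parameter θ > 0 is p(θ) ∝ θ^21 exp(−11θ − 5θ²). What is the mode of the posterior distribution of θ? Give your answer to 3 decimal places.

ℓ'(θ) = 21/θ − 11 − 10θ. Setting this to zero and multiplying by θ: 10θ² + 11θ − 21 = 0.
θ = (−11 + √(11² + 4·10·21)) / (2·10) = (−11 + √961) / 20 = (−11 + 31)/20 = 1.
ℓ''(θ) = −21/θ² − 10 < 0, confirming a maximum.

θ̂_MAP = 1.000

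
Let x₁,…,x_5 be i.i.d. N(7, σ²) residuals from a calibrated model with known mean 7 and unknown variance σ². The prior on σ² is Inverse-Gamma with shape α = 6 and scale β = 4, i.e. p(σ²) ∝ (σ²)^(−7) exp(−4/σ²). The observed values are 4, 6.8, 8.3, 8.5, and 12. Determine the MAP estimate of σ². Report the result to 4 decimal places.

Sum of squared deviations about the known mean: SS = (4−7)² + (6.8−7)² + (8.3−7)² + (8.5−7)² + (12−7)² = 37.98.
The Normal likelihood contributes (σ²)^(−n/2) exp(−SS/(2σ²)), so the posterior is Inverse-Gamma(α + n/2, β + SS/2) = Inverse-Gamma(8.5, 22.99).
The mode of Inverse-Gamma(a, b) is b/(a+1) = 22.99/9.5 ≈ 2.4200.

σ̂²_MAP = 2.4200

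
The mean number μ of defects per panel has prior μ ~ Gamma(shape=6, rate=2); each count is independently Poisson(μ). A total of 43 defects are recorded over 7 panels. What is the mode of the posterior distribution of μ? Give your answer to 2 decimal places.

Σxᵢ = 43, n = 7.
Posterior ∝ μ^5e^(−2μ) · μ^43e^(−7μ) = μ^48e^(−9μ), i.e. Gamma(shape=49, rate=9).
The mode of a Gamma(a, b) with a ≥ 1 (shape–rate) is (a−1)/b = 48/9 ≈ 5.33.

μ̂_MAP = 5.33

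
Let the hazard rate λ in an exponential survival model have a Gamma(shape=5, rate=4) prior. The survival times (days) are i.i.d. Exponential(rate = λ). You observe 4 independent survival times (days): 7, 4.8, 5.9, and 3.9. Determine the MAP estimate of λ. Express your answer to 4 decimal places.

λ̂_MAP = 0.3125

The Exponential(rate=λ) likelihood is ∝ λ^n e^(−λΣtᵢ). Here n = 4 and Σtᵢ = 7 + 4.8 + 5.9 + 3.9 = 21.6.
Posterior ∝ λ^4e^(−4λ) · λ^4e^(−21.6λ) = λ^8e^(−25.6λ), i.e. Gamma(9, 25.6).
Mode = (a−1)/b = 8/25.6 ≈ 0.3125.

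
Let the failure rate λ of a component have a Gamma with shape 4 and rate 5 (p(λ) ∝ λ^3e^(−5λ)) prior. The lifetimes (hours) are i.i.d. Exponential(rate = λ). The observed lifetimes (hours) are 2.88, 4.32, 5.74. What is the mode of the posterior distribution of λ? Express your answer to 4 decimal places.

λ̂_MAP = 0.3344

The Exponential(rate=λ) likelihood is ∝ λ^n e^(−λΣtᵢ). Here n = 3 and Σtᵢ = 2.88 + 4.32 + 5.74 = 12.94.
Posterior ∝ λ^3e^(−5λ) · λ^3e^(−12.94λ) = λ^6e^(−17.94λ), i.e. Gamma(7, 17.94).
Mode = (a−1)/b = 6/17.94 ≈ 0.3344.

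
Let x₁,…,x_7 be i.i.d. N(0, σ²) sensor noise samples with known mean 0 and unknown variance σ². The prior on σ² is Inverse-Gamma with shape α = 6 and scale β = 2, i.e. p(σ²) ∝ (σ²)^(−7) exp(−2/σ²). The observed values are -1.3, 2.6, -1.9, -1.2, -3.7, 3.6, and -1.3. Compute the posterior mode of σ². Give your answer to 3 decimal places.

Sum of squared deviations about the known mean: SS = (-1.3−0)² + (2.6−0)² + (-1.9−0)² + (-1.2−0)² + (-3.7−0)² + (3.6−0)² + (-1.3−0)² = 41.84.
The Normal likelihood contributes (σ²)^(−n/2) exp(−SS/(2σ²)), so the posterior is Inverse-Gamma(α + n/2, β + SS/2) = Inverse-Gamma(9.5, 22.92).
The mode of Inverse-Gamma(a, b) is b/(a+1) = 22.92/10.5 ≈ 2.183.

σ̂²_MAP = 2.183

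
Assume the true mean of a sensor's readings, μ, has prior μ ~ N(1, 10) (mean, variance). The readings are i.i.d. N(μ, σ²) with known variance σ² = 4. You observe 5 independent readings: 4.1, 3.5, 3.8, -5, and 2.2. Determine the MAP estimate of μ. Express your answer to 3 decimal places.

μ̂_MAP = 1.667

n = 5; x̄ = (4.1 + 3.5 + 3.8 + (-5) + 2.2)/5 = 8.6/5 = 1.72.
For a Normal prior and Normal likelihood with known variance, the posterior is Normal; its mode equals its mean, the precision-weighted average.
Prior precision 1/σ₀² = 1/10 = 0.1; data precision n/σ² = 5/4 = 1.25.
μ̂ = (0.1·1 + 1.25·1.72) / (0.1 + 1.25) = 2.25/1.35 = 5/3 ≈ 1.667.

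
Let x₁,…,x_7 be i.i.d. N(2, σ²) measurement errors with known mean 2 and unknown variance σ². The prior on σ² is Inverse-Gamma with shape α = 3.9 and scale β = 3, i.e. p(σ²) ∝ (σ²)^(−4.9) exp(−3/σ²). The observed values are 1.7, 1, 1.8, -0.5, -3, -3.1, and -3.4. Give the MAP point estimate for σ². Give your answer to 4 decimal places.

Sum of squared deviations about the known mean: SS = (1.7−2)² + (1−2)² + (1.8−2)² + (-0.5−2)² + (-3−2)² + (-3.1−2)² + (-3.4−2)² = 87.55.
The Normal likelihood contributes (σ²)^(−n/2) exp(−SS/(2σ²)), so the posterior is Inverse-Gamma(α + n/2, β + SS/2) = Inverse-Gamma(7.4, 46.775).
The mode of Inverse-Gamma(a, b) is b/(a+1) = 46.775/8.4 ≈ 5.5685.

σ̂²_MAP = 5.5685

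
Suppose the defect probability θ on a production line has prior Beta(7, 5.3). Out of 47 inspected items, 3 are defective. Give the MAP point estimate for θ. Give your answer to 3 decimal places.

θ̂_MAP = 0.157

Prior: Beta(7, 5.3).
Data: 3 successes in 47 trials. The binomial likelihood contributes θ^3(1−θ)^44, so the posterior is Beta(7+3, 5.3+44) = Beta(10, 49.3).
For Beta(a, b) with a, b > 1 the mode is (a−1)/(a+b−2) = 9/57.3 ≈ 0.157.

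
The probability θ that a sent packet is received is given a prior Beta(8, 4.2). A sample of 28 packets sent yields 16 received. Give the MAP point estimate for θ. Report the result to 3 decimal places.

θ̂_MAP = 0.602

Prior: Beta(8, 4.2).
Data: 16 successes in 28 trials. The binomial likelihood contributes θ^16(1−θ)^12, so the posterior is Beta(8+16, 4.2+12) = Beta(24, 16.2).
For Beta(a, b) with a, b > 1 the mode is (a−1)/(a+b−2) = 23/38.2 ≈ 0.602.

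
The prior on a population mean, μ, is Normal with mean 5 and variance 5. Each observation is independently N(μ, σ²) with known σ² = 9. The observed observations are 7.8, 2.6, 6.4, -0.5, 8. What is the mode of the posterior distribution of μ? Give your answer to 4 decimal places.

n = 5; x̄ = (7.8 + 2.6 + 6.4 + (-0.5) + 8)/5 = 24.3/5 = 4.86.
For a Normal prior and Normal likelihood with known variance, the posterior is Normal; its mode equals its mean, the precision-weighted average.
Prior precision 1/σ₀² = 1/5 = 0.2; data precision n/σ² = 5/9.
μ̂ = (0.2·5 + (5/9)·4.86) / (0.2 + 5/9) = 3.7/(34/45) = 333/68 ≈ 4.8971.

μ̂_MAP = 4.8971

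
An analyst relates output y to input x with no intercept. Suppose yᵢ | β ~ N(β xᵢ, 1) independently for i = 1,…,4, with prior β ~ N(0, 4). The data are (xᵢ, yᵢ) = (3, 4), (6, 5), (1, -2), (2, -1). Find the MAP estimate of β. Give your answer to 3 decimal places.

log p(β | y) = −Σ(yᵢ − βxᵢ)²/(2·1) − β²/(2·4) + const.
Setting the derivative to zero: Σxᵢ(yᵢ − βxᵢ)/1 − β/4 = 0, so β = Σxᵢyᵢ / (Σxᵢ² + σ²/τ²).
Σxᵢyᵢ = 3·4 + 6·5 + 1·(-2) + 2·(-1) = 38; Σxᵢ² = 50; σ²/τ² = 0.25.
β̂_MAP = 38 / (50 + 0.25) = 38/50.25 ≈ 0.756.

β̂_MAP = 0.756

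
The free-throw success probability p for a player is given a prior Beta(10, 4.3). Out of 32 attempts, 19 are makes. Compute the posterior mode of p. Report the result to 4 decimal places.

p̂_MAP = 0.6321

Prior: Beta(10, 4.3).
Data: 19 successes in 32 trials. The binomial likelihood contributes p^19(1−p)^13, so the posterior is Beta(10+19, 4.3+13) = Beta(29, 17.3).
For Beta(a, b) with a, b > 1 the mode is (a−1)/(a+b−2) = 28/44.3 ≈ 0.6321.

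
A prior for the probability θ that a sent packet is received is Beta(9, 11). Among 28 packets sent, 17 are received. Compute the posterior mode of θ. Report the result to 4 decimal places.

Prior: Beta(9, 11).
Data: 17 successes in 28 trials. The binomial likelihood contributes θ^17(1−θ)^11, so the posterior is Beta(9+17, 11+11) = Beta(26, 22).
For Beta(a, b) with a, b > 1 the mode is (a−1)/(a+b−2) = 25/46 ≈ 0.5435.

θ̂_MAP = 0.5435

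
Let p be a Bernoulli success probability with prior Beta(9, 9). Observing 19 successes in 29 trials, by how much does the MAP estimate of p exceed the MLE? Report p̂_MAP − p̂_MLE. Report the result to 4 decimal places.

Posterior is Beta(28, 19); MAP = (28−1)/(47−2) = 27/45 ≈ 0.60000.
MLE ignores the prior: p̂_MLE = k/n = 19/29 ≈ 0.65517.
Difference = 27/45 − 19/29 = -8/145 ≈ -0.0552.

MAP − MLE = -0.0552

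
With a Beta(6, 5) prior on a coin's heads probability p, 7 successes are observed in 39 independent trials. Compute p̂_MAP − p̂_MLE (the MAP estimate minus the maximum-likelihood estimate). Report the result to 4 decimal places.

Posterior is Beta(13, 37); MAP = (13−1)/(50−2) = 12/48 ≈ 0.25000.
MLE ignores the prior: p̂_MLE = k/n = 7/39 ≈ 0.17949.
Difference = 12/48 − 7/39 = 11/156 ≈ 0.0705.

MAP − MLE = 0.0705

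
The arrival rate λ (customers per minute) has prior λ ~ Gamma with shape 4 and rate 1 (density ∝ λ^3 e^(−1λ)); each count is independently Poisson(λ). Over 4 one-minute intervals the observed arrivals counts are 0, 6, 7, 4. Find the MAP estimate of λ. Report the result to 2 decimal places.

λ̂_MAP = 4.00

Σxᵢ = 0+6+7+4 = 17, with n = 4.
Posterior ∝ λ^3e^(−1λ) · λ^17e^(−4λ) = λ^20e^(−5λ), i.e. Gamma(shape=21, rate=5).
The mode of a Gamma(a, b) with a ≥ 1 (shape–rate) is (a−1)/b = 20/5 ≈ 4.00.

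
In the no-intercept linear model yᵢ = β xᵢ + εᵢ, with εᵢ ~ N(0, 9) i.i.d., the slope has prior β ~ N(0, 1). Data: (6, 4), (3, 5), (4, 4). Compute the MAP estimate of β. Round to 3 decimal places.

log p(β | y) = −Σ(yᵢ − βxᵢ)²/(2·9) − β²/(2·1) + const.
Setting the derivative to zero: Σxᵢ(yᵢ − βxᵢ)/9 − β/1 = 0, so β = Σxᵢyᵢ / (Σxᵢ² + σ²/τ²).
Σxᵢyᵢ = 6·4 + 3·5 + 4·4 = 55; Σxᵢ² = 61; σ²/τ² = 9.
β̂_MAP = 55 / (61 + 9) = 55/70 ≈ 0.786.

β̂_MAP = 0.786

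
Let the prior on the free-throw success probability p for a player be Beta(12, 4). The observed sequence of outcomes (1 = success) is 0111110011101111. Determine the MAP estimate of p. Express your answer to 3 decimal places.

p̂_MAP = 0.767

Prior: Beta(12, 4).
Data: 12 successes in 16 trials (from the sequence). The binomial likelihood contributes p^12(1−p)^4, so the posterior is Beta(12+12, 4+4) = Beta(24, 8).
For Beta(a, b) with a, b > 1 the mode is (a−1)/(a+b−2) = 23/30 ≈ 0.767.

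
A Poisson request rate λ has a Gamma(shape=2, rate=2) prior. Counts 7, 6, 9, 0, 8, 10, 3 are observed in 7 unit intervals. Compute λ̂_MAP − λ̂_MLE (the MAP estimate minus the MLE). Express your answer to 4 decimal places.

Σxᵢ = 43. Posterior is Gamma(45, 9); MAP = (45−1)/9 = 44/9 ≈ 4.88889.
MLE = x̄ = 43/7 ≈ 6.14286.
Difference = 44/9 − 43/7 = -79/63 ≈ -1.2540.

MAP − MLE = -1.2540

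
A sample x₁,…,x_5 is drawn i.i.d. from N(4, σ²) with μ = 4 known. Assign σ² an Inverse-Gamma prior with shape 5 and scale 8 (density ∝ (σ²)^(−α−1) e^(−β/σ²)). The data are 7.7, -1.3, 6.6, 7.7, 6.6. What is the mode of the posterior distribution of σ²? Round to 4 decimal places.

σ̂²_MAP = 4.9994

Sum of squared deviations about the known mean: SS = (7.7−4)² + (-1.3−4)² + (6.6−4)² + (7.7−4)² + (6.6−4)² = 68.99.
The Normal likelihood contributes (σ²)^(−n/2) exp(−SS/(2σ²)), so the posterior is Inverse-Gamma(α + n/2, β + SS/2) = Inverse-Gamma(7.5, 42.495).
The mode of Inverse-Gamma(a, b) is b/(a+1) = 42.495/8.5 ≈ 4.9994.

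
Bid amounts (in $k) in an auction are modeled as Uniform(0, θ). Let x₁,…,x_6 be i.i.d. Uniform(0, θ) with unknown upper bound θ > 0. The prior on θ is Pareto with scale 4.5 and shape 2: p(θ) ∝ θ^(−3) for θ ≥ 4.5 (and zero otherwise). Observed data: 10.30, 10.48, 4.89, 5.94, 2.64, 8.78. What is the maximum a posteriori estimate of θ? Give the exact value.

θ̂_MAP = 10.48

The Uniform(0, θ) likelihood is θ^(−n) for θ ≥ max(xᵢ), zero otherwise. Here max(xᵢ) = 10.48.
Posterior ∝ θ^(−3) · θ^(−6) = θ^(−9) on θ ≥ max(4.5, 10.48) = 10.48.
This density is strictly decreasing in θ, so the posterior mode lies at the lower boundary of the support.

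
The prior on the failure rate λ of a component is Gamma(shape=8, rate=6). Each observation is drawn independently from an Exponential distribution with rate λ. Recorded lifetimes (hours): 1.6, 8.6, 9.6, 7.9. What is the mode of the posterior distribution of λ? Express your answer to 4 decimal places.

The Exponential(rate=λ) likelihood is ∝ λ^n e^(−λΣtᵢ). Here n = 4 and Σtᵢ = 1.6 + 8.6 + 9.6 + 7.9 = 27.7.
Posterior ∝ λ^7e^(−6λ) · λ^4e^(−27.7λ) = λ^11e^(−33.7λ), i.e. Gamma(12, 33.7).
Mode = (a−1)/b = 11/33.7 ≈ 0.3264.

λ̂_MAP = 0.3264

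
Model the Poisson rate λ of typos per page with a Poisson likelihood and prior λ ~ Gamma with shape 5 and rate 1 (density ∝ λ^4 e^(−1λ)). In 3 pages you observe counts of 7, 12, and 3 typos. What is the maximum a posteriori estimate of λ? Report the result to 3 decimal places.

λ̂_MAP = 6.500

Σxᵢ = 7+12+3 = 22, with n = 3.
Posterior ∝ λ^4e^(−1λ) · λ^22e^(−3λ) = λ^26e^(−4λ), i.e. Gamma(shape=27, rate=4).
The mode of a Gamma(a, b) with a ≥ 1 (shape–rate) is (a−1)/b = 26/4 ≈ 6.500.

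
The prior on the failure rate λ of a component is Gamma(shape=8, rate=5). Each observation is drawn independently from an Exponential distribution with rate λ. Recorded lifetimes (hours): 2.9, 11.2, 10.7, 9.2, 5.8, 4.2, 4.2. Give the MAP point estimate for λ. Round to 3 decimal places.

The Exponential(rate=λ) likelihood is ∝ λ^n e^(−λΣtᵢ). Here n = 7 and Σtᵢ = 2.9 + 11.2 + 10.7 + 9.2 + 5.8 + 4.2 + 4.2 = 48.2.
Posterior ∝ λ^7e^(−5λ) · λ^7e^(−48.2λ) = λ^14e^(−53.2λ), i.e. Gamma(15, 53.2).
Mode = (a−1)/b = 14/53.2 ≈ 0.263.

λ̂_MAP = 0.263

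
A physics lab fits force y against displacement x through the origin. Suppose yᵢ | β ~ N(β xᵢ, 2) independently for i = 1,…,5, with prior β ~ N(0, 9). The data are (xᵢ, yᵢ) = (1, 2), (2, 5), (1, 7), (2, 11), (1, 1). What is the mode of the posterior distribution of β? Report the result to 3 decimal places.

log p(β | y) = −Σ(yᵢ − βxᵢ)²/(2·2) − β²/(2·9) + const.
Setting the derivative to zero: Σxᵢ(yᵢ − βxᵢ)/2 − β/9 = 0, so β = Σxᵢyᵢ / (Σxᵢ² + σ²/τ²).
Σxᵢyᵢ = 1·2 + 2·5 + 1·7 + 2·11 + 1·1 = 42; Σxᵢ² = 11; σ²/τ² = 2/9.
β̂_MAP = 42 / (11 + 2/9) = 42/(101/9) = 378/101 ≈ 3.743.

β̂_MAP = 3.743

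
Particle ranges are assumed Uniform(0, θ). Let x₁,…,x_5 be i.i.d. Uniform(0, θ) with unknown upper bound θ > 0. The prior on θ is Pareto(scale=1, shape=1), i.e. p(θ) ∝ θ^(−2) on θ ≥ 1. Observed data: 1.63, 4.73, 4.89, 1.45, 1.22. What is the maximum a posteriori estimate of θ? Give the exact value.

The Uniform(0, θ) likelihood is θ^(−n) for θ ≥ max(xᵢ), zero otherwise. Here max(xᵢ) = 4.89.
Posterior ∝ θ^(−2) · θ^(−5) = θ^(−7) on θ ≥ max(1, 4.89) = 4.89.
This density is strictly decreasing in θ, so the posterior mode lies at the lower boundary of the support.

θ̂_MAP = 4.89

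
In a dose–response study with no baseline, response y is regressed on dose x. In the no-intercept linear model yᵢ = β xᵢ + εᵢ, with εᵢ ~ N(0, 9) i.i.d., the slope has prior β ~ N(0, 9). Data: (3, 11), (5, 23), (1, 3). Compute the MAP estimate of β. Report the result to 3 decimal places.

β̂_MAP = 4.194

log p(β | y) = −Σ(yᵢ − βxᵢ)²/(2·9) − β²/(2·9) + const.
Setting the derivative to zero: Σxᵢ(yᵢ − βxᵢ)/9 − β/9 = 0, so β = Σxᵢyᵢ / (Σxᵢ² + σ²/τ²).
Σxᵢyᵢ = 3·11 + 5·23 + 1·3 = 151; Σxᵢ² = 35; σ²/τ² = 1.
β̂_MAP = 151 / (35 + 1) = 151/36 ≈ 4.194.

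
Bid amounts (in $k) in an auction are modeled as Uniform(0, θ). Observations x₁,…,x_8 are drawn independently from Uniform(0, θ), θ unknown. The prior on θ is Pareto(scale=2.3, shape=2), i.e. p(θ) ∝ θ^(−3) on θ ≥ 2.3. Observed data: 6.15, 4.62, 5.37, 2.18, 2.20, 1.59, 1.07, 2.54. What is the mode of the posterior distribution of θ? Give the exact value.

θ̂_MAP = 6.15

The Uniform(0, θ) likelihood is θ^(−n) for θ ≥ max(xᵢ), zero otherwise. Here max(xᵢ) = 6.15.
Posterior ∝ θ^(−3) · θ^(−8) = θ^(−11) on θ ≥ max(2.3, 6.15) = 6.15.
This density is strictly decreasing in θ, so the posterior mode lies at the lower boundary of the support.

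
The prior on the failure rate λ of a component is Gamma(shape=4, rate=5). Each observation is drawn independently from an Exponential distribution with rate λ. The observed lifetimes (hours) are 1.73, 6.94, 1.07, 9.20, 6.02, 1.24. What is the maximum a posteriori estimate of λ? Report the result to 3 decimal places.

The Exponential(rate=λ) likelihood is ∝ λ^n e^(−λΣtᵢ). Here n = 6 and Σtᵢ = 1.73 + 6.94 + 1.07 + 9.20 + 6.02 + 1.24 = 26.20.
Posterior ∝ λ^3e^(−5λ) · λ^6e^(−26.20λ) = λ^9e^(−31.20λ), i.e. Gamma(10, 31.20).
Mode = (a−1)/b = 9/31.20 ≈ 0.288.

λ̂_MAP = 0.288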